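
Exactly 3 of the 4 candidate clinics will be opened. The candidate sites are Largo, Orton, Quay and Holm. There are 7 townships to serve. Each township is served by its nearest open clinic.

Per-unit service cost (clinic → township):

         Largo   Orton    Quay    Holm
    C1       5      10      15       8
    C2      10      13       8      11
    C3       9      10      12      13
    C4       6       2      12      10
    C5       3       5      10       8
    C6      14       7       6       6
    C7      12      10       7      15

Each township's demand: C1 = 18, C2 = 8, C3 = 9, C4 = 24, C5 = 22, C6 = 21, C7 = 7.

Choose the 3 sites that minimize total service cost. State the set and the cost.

With exactly 3 open, each township uses its cheapest among the chosen.
{Largo, Orton, Quay}: C1→Largo 5·18=90, C2→Quay 8·8=64, C3→Largo 9·9=81, C4→Orton 2·24=48, C5→Largo 3·22=66, C6→Quay 6·21=126, C7→Quay 7·7=49. Service cost 524.
{Largo, Orton, Holm}: service cost 561
{Largo, Quay, Holm}: service cost 620
Among all 4 size-3 choices, {Largo, Orton, Quay} is lowest.

Choose Largo, Orton and Quay; total service cost 524.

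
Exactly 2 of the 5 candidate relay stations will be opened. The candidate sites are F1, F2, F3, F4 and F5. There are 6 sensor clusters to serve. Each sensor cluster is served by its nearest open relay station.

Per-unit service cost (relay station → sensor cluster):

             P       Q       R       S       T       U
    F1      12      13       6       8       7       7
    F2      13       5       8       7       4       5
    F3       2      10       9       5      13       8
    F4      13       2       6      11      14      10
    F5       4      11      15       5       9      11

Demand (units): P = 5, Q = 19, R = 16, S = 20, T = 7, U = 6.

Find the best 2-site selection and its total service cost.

With exactly 2 open, each sensor cluster uses its cheapest among the chosen.
{F4, F5}: P→F5 4·5=20, Q→F4 2·19=38, R→F4 6·16=96, S→F5 5·20=100, T→F5 9·7=63, U→F4 10·6=60. Service cost 377.
{F3, F4}: service cost 383
{F2, F3}: service cost 391
Among all 10 size-2 choices, {F4, F5} is lowest.

Choose F4 and F5; total service cost 377.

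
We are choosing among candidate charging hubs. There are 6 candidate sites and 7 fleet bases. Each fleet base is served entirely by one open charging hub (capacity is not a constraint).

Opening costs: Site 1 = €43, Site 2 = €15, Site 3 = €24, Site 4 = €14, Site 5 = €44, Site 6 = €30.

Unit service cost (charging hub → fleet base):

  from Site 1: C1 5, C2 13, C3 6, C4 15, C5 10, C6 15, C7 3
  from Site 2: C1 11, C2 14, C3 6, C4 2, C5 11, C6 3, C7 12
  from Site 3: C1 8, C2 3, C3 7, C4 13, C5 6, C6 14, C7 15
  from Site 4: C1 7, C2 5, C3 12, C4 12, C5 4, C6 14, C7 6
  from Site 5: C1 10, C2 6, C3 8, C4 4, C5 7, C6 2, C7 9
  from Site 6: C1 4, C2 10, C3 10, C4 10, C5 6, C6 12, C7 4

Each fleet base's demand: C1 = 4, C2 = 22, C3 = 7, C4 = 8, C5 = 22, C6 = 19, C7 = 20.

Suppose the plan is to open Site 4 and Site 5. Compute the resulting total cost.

Total cost: 530

Each fleet base is assigned to its cheapest site among the open ones.
{Site 4, Site 5}: C1→Site 4 7·4=28, C2→Site 4 5·22=110, C3→Site 5 8·7=56, C4→Site 5 4·8=32, C5→Site 4 4·22=88, C6→Site 5 2·19=38, C7→Site 4 6·20=120. Service 472; fixed 58; total 530.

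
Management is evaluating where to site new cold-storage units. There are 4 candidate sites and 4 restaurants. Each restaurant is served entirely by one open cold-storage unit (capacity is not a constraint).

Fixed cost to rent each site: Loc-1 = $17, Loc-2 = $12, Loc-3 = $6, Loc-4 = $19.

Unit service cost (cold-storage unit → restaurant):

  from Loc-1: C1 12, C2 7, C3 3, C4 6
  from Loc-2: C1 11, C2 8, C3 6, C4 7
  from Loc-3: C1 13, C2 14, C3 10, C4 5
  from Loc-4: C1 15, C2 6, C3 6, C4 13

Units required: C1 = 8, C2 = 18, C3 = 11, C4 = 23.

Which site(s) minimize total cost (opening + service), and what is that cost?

For any fixed open set, each restaurant goes to its cheapest open site; total = fixed + service.
{Loc-1, Loc-3}: C1→Loc-1 12·8=96, C2→Loc-1 7·18=126, C3→Loc-1 3·11=33, C4→Loc-3 5·23=115. Service 370; fixed 23; total 393.
{Loc-1, Loc-3, Loc-4}: service 352 + fixed 42 = 394
{Loc-1, Loc-2, Loc-3}: C1→Loc-2 11·8=88, C2→Loc-1 7·18=126, C3→Loc-1 3·11=33, C4→Loc-3 5·23=115. Service 362; fixed 35; total 397.
{Loc-1, Loc-2, Loc-3, Loc-4}: service 344 + fixed 54 = 398
(All 15 nonempty subsets were checked; Loc-1 and Loc-3 is lowest.)

Open Loc-1 and Loc-3; minimum total cost 393.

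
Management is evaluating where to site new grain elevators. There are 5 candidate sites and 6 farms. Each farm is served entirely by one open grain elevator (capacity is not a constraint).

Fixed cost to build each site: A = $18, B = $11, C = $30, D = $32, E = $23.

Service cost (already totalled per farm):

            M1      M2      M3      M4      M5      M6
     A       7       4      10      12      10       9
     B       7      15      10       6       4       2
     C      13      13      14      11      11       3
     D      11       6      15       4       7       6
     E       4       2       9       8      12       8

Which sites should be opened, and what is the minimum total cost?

For any fixed open set, each farm goes to its cheapest open site; total = fixed + service.
{B}: M1→B 7, M2→B 15, M3→B 10, M4→B 6, M5→B 4, M6→B 2. Service 44; fixed 11; total 55.
{B, E}: service 27 + fixed 34 = 61
{A, B}: service 33 + fixed 29 = 62
{A, B, C, D, E}: service 25 + fixed 114 = 139
No other subset beats 55.

Open B only; minimum total cost 55.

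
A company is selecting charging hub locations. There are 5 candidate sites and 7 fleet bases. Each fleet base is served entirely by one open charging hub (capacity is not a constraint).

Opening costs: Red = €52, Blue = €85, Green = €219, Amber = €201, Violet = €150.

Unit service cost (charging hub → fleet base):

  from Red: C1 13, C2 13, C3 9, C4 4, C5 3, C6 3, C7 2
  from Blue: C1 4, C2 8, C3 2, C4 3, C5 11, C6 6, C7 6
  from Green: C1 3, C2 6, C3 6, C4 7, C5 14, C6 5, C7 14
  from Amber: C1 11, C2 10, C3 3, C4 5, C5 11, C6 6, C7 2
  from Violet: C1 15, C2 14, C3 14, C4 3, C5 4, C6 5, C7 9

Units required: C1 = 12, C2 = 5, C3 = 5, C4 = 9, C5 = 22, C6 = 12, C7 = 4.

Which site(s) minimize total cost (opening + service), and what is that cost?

For any fixed open set, each fleet base goes to its cheapest open site; total = fixed + service.
{Red, Blue}: C1→Blue 4·12=48, C2→Blue 8·5=40, C3→Blue 2·5=10, C4→Blue 3·9=27, C5→Red 3·22=66, C6→Red 3·12=36, C7→Red 2·4=8. Service 235; fixed 137; total 372.
{Red}: service 412 + fixed 52 = 464
{Red, Green}: service 242 + fixed 271 = 513
{Red, Blue, Green, Amber, Violet}: service 213 + fixed 707 = 920
No other subset beats 372.

Open Red and Blue; minimum total cost 372.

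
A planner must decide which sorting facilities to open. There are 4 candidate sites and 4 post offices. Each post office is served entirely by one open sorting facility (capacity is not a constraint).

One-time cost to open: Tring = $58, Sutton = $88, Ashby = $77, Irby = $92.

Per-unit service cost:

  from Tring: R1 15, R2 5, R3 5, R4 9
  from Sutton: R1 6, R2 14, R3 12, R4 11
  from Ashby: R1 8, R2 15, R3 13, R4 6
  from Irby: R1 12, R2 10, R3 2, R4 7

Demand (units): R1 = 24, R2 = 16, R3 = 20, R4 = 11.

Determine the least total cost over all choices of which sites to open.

Minimum total cost: 569

For any fixed open set, each post office goes to its cheapest open site; total = fixed + service.
{Tring, Sutton}: R1→Sutton 6·24=144, R2→Tring 5·16=80, R3→Tring 5·20=100, R4→Tring 9·11=99. Service 423; fixed 146; total 569.
{Tring, Ashby}: service 438 + fixed 135 = 573
{Tring, Sutton, Irby}: R1→Sutton 6·24=144, R2→Tring 5·16=80, R3→Irby 2·20=40, R4→Irby 7·11=77. Service 341; fixed 238; total 579.
{Tring, Sutton, Ashby, Irby}: service 330 + fixed 315 = 645
(All 15 nonempty subsets were checked; Tring and Sutton is lowest.)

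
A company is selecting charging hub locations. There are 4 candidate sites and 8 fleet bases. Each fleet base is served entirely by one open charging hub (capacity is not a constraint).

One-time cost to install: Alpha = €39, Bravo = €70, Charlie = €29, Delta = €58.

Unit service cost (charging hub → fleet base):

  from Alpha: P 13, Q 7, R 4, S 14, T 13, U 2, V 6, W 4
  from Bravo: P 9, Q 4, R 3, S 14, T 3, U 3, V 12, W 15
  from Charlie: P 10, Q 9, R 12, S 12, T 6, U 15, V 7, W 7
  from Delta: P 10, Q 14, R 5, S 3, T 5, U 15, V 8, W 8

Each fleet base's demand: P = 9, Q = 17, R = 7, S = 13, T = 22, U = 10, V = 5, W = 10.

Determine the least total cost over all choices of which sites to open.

For any fixed open set, each fleet base goes to its cheapest open site; total = fixed + service.
{Alpha, Bravo, Delta}: P→Bravo 9·9=81, Q→Bravo 4·17=68, R→Bravo 3·7=21, S→Delta 3·13=39, T→Bravo 3·22=66, U→Alpha 2·10=20, V→Alpha 6·5=30, W→Alpha 4·10=40. Service 365; fixed 167; total 532.
{Bravo, Delta}: service 425 + fixed 128 = 553
{Alpha, Bravo, Charlie, Delta}: P→Bravo 9·9=81, Q→Bravo 4·17=68, R→Bravo 3·7=21, S→Delta 3·13=39, T→Bravo 3·22=66, U→Alpha 2·10=20, V→Alpha 6·5=30, W→Alpha 4·10=40. Service 365; fixed 196; total 561.
{Charlie}: P→Charlie 10·9=90, Q→Charlie 9·17=153, R→Charlie 12·7=84, S→Charlie 12·13=156, T→Charlie 6·22=132, U→Charlie 15·10=150, V→Charlie 7·5=35, W→Charlie 7·10=70. Service 870; fixed 29; total 899.
No other subset beats 532.

Minimum total cost: 532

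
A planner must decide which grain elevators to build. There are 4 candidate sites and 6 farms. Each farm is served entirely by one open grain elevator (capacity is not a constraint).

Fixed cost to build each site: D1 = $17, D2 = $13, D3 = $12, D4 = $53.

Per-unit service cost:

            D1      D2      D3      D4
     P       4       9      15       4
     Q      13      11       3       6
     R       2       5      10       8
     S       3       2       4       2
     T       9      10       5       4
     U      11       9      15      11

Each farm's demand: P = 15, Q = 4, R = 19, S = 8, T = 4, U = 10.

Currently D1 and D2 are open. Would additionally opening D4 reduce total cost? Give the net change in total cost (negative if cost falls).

Current service cost with {D1, D2}: 284.
Adding D4: each farm re-picks its cheapest; new service cost 244, saving 40.
Extra fixed cost: 53. Net change = 53 − 40 = 13.
(Totals: 314 → 327.)

No — net change +13 (cost rises by 13).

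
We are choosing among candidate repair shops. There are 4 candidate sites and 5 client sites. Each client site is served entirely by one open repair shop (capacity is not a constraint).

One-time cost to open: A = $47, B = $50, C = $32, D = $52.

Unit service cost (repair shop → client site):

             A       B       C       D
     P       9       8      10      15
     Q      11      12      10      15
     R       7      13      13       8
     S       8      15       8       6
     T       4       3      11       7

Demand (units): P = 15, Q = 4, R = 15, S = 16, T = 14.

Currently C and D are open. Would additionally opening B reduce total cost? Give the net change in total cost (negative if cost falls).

Yes — net change −36 (cost falls by 36).

Current service cost with {C, D}: 504.
Adding B: each client site re-picks its cheapest; new service cost 418, saving 86.
Extra fixed cost: 50. Net change = 50 − 86 = -36.
(Totals: 588 → 552.)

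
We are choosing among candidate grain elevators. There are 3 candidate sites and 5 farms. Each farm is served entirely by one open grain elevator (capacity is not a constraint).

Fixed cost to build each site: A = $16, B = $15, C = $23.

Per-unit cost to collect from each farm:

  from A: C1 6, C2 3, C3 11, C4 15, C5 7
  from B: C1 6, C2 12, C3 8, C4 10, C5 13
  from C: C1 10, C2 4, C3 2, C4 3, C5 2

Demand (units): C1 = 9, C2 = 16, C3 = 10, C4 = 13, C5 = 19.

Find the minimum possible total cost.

Minimum total cost: 238

For any fixed open set, each farm goes to its cheapest open site; total = fixed + service.
{A, C}: C1→A 6·9=54, C2→A 3·16=48, C3→C 2·10=20, C4→C 3·13=39, C5→C 2·19=38. Service 199; fixed 39; total 238.
{A, B, C}: C1→A 6·9=54, C2→A 3·16=48, C3→C 2·10=20, C4→C 3·13=39, C5→C 2·19=38. Service 199; fixed 54; total 253.
{B, C}: service 215 + fixed 38 = 253
{B}: service 703 + fixed 15 = 718
(All 7 nonempty subsets were checked; A and C is lowest.)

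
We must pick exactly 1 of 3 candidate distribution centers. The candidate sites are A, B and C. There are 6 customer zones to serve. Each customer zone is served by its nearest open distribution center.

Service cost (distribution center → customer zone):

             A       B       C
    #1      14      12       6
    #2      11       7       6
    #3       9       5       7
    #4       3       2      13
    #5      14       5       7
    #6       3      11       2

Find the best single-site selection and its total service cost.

With exactly 1 open, each customer zone uses its cheapest among the chosen.
{C}: #1→C 6, #2→C 6, #3→C 7, #4→C 13, #5→C 7, #6→C 2. Service cost 41.
{B}: service cost 42
{A}: service cost 54
Among all 3 size-1 choices, {C} is lowest.

Choose C only; total service cost 41.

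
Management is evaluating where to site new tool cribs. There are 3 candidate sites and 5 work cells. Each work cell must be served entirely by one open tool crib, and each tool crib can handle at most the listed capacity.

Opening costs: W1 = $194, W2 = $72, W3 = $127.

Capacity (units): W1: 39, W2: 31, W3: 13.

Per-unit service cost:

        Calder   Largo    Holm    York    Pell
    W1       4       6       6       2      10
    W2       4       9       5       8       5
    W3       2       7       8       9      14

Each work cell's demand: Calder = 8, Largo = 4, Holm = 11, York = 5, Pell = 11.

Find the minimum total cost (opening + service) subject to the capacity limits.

Minimum total cost: 393

Open {W2, W3}: Calder→W3 2·8=16, Largo→W3 7·4=28, Holm→W2 5·11=55, York→W2 8·5=40, Pell→W2 5·11=55.
Loads: W2 carries 27/31, W3 carries 12/13. Service 194; fixed 199; total 393.
Next best feasible plan costs 401.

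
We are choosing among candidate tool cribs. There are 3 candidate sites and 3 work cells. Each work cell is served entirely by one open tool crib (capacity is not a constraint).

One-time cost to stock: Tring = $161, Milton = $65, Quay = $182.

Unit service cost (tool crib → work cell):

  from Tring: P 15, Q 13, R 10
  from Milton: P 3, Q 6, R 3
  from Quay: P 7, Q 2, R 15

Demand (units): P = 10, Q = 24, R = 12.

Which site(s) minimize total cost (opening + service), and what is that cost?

For any fixed open set, each work cell goes to its cheapest open site; total = fixed + service.
{Milton}: P→Milton 3·10=30, Q→Milton 6·24=144, R→Milton 3·12=36. Service 210; fixed 65; total 275.
{Milton, Quay}: P→Milton 3·10=30, Q→Quay 2·24=48, R→Milton 3·12=36. Service 114; fixed 247; total 361.
{Tring, Milton}: service 210 + fixed 226 = 436
{Tring, Milton, Quay}: service 114 + fixed 408 = 522
No other subset beats 275.

Open Milton only; minimum total cost 275.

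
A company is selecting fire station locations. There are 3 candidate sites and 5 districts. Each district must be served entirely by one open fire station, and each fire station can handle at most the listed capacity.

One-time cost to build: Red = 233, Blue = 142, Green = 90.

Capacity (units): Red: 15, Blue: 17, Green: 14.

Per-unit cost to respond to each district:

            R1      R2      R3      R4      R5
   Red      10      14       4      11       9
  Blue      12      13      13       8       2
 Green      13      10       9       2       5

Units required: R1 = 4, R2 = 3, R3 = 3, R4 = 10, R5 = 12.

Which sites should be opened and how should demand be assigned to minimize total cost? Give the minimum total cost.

Open {Red, Blue, Green}: R1→Red 10·4=40, R2→Green 10·3=30, R3→Red 4·3=12, R4→Green 2·10=20, R5→Blue 2·12=24.
Loads: Red carries 7/15, Blue carries 12/17, Green carries 13/14. Service 126; fixed 465; total 591.
Next best feasible plan costs 599.

Minimum total cost: 591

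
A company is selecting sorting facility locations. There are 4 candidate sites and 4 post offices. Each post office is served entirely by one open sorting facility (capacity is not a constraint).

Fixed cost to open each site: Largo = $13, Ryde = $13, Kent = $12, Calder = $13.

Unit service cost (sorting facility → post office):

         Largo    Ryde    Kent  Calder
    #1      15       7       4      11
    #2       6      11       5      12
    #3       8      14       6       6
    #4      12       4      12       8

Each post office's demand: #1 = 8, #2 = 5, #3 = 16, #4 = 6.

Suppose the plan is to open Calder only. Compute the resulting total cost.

Each post office is assigned to its cheapest site among the open ones.
{Calder}: #1→Calder 11·8=88, #2→Calder 12·5=60, #3→Calder 6·16=96, #4→Calder 8·6=48. Service 292; fixed 13; total 305.

Total cost: 305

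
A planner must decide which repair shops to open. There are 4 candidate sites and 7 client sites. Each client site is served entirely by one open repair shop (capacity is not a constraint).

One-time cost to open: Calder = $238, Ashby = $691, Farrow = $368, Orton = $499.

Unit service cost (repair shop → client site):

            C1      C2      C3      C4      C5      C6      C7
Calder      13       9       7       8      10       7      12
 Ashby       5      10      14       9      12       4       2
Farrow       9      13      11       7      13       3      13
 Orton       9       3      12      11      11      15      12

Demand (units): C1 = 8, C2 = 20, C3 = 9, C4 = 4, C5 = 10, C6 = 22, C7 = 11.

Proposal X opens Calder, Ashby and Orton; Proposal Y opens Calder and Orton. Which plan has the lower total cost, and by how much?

Proposal Y is cheaper by 483.

Proposal X: {Calder, Ashby, Orton}: C1→Ashby 5·8=40, C2→Orton 3·20=60, C3→Calder 7·9=63, C4→Calder 8·4=32, C5→Calder 10·10=100, C6→Ashby 4·22=88, C7→Ashby 2·11=22. Service 405; fixed 1428; total 1833.
Proposal Y: {Calder, Orton}: C1→Orton 9·8=72, C2→Orton 3·20=60, C3→Calder 7·9=63, C4→Calder 8·4=32, C5→Calder 10·10=100, C6→Calder 7·22=154, C7→Calder 12·11=132. Service 613; fixed 737; total 1350.
Difference: |1833 − 1350| = 483.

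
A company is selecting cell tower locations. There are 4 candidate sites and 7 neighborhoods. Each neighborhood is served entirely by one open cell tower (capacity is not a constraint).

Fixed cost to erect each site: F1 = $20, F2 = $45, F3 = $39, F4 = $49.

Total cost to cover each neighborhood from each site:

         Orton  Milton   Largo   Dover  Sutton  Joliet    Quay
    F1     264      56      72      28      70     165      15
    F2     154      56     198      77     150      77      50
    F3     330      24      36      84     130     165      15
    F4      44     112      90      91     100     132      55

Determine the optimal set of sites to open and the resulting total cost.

Open F1, F2, F3 and F4; minimum total cost 447.

For any fixed open set, each neighborhood goes to its cheapest open site; total = fixed + service.
{F1, F2, F3, F4}: Orton→F4 44, Milton→F3 24, Largo→F3 36, Dover→F1 28, Sutton→F1 70, Joliet→F2 77, Quay→F1 15. Service 294; fixed 153; total 447.
{F1, F3, F4}: Orton→F4 44, Milton→F3 24, Largo→F3 36, Dover→F1 28, Sutton→F1 70, Joliet→F4 132, Quay→F1 15. Service 349; fixed 108; total 457.
{F1, F2, F4}: Orton→F4 44, Milton→F1 56, Largo→F1 72, Dover→F1 28, Sutton→F1 70, Joliet→F2 77, Quay→F1 15. Service 362; fixed 114; total 476.
{F1}: service 670 + fixed 20 = 690
(All 15 nonempty subsets were checked; F1, F2, F3 and F4 is lowest.)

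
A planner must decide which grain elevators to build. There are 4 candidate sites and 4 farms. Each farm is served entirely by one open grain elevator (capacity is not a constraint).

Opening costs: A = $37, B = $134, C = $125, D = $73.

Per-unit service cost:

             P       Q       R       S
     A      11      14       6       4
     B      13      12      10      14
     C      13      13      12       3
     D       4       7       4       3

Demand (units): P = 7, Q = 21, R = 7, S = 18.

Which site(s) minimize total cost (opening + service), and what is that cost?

For any fixed open set, each farm goes to its cheapest open site; total = fixed + service.
{D}: P→D 4·7=28, Q→D 7·21=147, R→D 4·7=28, S→D 3·18=54. Service 257; fixed 73; total 330.
{A, D}: service 257 + fixed 110 = 367
{C, D}: P→D 4·7=28, Q→D 7·21=147, R→D 4·7=28, S→C 3·18=54. Service 257; fixed 198; total 455.
{A, B, C, D}: P→D 4·7=28, Q→D 7·21=147, R→D 4·7=28, S→C 3·18=54. Service 257; fixed 369; total 626.
No other subset beats 330.

Open D only; minimum total cost 330.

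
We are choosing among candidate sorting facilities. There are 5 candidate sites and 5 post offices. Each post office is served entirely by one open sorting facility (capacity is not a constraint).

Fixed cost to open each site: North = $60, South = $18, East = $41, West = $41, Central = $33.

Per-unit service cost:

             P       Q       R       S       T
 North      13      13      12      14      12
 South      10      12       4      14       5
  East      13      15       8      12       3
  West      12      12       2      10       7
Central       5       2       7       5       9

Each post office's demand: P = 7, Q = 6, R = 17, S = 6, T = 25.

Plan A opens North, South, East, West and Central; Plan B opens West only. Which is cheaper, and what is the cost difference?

Plan A: {North, South, East, West, Central}: P→Central 5·7=35, Q→Central 2·6=12, R→West 2·17=34, S→Central 5·6=30, T→East 3·25=75. Service 186; fixed 193; total 379.
Plan B: {West}: P→West 12·7=84, Q→West 12·6=72, R→West 2·17=34, S→West 10·6=60, T→West 7·25=175. Service 425; fixed 41; total 466.
Difference: |379 − 466| = 87.

Plan A is cheaper by 87.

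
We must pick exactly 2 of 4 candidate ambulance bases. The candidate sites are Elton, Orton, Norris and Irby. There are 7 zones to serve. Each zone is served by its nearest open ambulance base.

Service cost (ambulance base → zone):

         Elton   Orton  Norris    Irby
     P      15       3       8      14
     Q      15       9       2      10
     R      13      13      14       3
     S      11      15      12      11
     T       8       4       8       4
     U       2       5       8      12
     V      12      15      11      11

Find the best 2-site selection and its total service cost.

With exactly 2 open, each zone uses its cheapest among the chosen.
{Orton, Irby}: P→Orton 3, Q→Orton 9, R→Irby 3, S→Irby 11, T→Orton 4, U→Orton 5, V→Irby 11. Service cost 46.
{Norris, Irby}: service cost 47
{Orton, Norris}: service cost 50
Among all 6 size-2 choices, {Orton, Irby} is lowest.

Choose Orton and Irby; total service cost 46.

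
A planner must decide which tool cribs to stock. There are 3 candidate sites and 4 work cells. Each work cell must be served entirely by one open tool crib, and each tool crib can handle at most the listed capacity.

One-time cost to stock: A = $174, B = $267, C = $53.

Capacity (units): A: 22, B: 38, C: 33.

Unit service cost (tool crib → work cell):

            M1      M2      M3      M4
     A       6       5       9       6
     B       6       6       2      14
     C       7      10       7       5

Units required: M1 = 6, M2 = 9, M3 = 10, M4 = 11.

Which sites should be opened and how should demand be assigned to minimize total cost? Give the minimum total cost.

Open {A, C}: M1→A 6·6=36, M2→A 5·9=45, M3→C 7·10=70, M4→C 5·11=55.
Loads: A carries 15/22, C carries 21/33. Service 206; fixed 227; total 433.
Next best feasible plan costs 439.

Minimum total cost: 433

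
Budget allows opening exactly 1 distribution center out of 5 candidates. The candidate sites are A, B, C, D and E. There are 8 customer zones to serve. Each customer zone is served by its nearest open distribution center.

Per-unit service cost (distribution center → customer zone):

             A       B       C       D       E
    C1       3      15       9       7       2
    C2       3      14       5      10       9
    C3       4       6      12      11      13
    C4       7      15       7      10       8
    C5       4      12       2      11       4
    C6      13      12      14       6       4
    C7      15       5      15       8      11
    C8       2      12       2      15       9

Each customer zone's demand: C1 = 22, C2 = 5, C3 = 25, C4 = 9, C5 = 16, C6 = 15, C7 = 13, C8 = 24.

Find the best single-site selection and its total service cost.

Choose A only; total service cost 746.

With exactly 1 open, each customer zone uses its cheapest among the chosen.
{A}: C1→A 3·22=66, C2→A 3·5=15, C3→A 4·25=100, C4→A 7·9=63, C5→A 4·16=64, C6→A 13·15=195, C7→A 15·13=195, C8→A 2·24=48. Service cost 746.
{E}: service cost 969
{C}: service cost 1071
Among all 5 size-1 choices, {A} is lowest.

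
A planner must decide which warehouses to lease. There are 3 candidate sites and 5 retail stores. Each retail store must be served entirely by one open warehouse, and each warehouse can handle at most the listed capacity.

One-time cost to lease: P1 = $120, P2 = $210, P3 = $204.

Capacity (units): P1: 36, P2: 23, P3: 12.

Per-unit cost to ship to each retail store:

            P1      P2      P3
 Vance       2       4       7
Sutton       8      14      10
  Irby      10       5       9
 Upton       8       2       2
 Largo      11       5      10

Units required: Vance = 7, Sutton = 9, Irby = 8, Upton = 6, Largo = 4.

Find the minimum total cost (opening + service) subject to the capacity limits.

Open {P1}: Vance→P1 2·7=14, Sutton→P1 8·9=72, Irby→P1 10·8=80, Upton→P1 8·6=48, Largo→P1 11·4=44.
Loads: P1 carries 34/36. Service 258; fixed 120; total 378.
Next best feasible plan costs 488.

Minimum total cost: 378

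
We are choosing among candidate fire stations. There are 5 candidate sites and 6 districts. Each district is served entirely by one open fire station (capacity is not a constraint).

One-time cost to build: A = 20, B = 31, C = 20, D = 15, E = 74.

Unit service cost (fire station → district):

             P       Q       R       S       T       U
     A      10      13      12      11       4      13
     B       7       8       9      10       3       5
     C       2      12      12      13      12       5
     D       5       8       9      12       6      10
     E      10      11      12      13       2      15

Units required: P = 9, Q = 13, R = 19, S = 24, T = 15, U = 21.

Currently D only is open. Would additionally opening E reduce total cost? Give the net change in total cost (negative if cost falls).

No — net change +14 (cost rises by 14).

Current service cost with {D}: 908.
Adding E: each district re-picks its cheapest; new service cost 848, saving 60.
Extra fixed cost: 74. Net change = 74 − 60 = 14.
(Totals: 923 → 937.)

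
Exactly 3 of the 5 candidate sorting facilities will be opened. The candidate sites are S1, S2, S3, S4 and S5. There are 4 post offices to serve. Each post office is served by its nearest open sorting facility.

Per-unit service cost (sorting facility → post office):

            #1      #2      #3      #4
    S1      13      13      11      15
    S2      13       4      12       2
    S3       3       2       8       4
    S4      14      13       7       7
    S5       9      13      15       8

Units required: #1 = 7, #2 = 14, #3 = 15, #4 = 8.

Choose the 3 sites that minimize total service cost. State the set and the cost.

With exactly 3 open, each post office uses its cheapest among the chosen.
{S2, S3, S4}: #1→S3 3·7=21, #2→S3 2·14=28, #3→S4 7·15=105, #4→S2 2·8=16. Service cost 170.
{S1, S2, S3}: service cost 185
{S2, S3, S5}: service cost 185
Among all 10 size-3 choices, {S2, S3, S4} is lowest.

Choose S2, S3 and S4; total service cost 170.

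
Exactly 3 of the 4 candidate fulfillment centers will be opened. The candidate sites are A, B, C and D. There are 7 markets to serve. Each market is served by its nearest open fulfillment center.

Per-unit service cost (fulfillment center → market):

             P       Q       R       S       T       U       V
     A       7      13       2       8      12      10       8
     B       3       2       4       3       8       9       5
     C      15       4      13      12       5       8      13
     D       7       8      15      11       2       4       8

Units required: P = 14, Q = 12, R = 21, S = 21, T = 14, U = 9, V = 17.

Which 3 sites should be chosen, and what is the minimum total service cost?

With exactly 3 open, each market uses its cheapest among the chosen.
{A, B, D}: P→B 3·14=42, Q→B 2·12=24, R→A 2·21=42, S→B 3·21=63, T→D 2·14=28, U→D 4·9=36, V→B 5·17=85. Service cost 320.
{B, C, D}: service cost 362
{A, B, C}: service cost 398
Among all 4 size-3 choices, {A, B, D} is lowest.

Choose A, B and D; total service cost 320.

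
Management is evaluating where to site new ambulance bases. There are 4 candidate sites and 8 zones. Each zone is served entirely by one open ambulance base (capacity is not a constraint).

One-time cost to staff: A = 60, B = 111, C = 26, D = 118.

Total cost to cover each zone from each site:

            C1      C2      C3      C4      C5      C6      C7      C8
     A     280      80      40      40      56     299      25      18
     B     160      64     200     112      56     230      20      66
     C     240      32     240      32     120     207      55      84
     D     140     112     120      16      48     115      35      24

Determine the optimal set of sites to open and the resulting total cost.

For any fixed open set, each zone goes to its cheapest open site; total = fixed + service.
{A, C, D}: C1→D 140, C2→C 32, C3→A 40, C4→D 16, C5→D 48, C6→D 115, C7→A 25, C8→A 18. Service 434; fixed 204; total 638.
{A, D}: C1→D 140, C2→A 80, C3→A 40, C4→D 16, C5→D 48, C6→D 115, C7→A 25, C8→A 18. Service 482; fixed 178; total 660.
{C, D}: C1→D 140, C2→C 32, C3→D 120, C4→D 16, C5→D 48, C6→D 115, C7→D 35, C8→D 24. Service 530; fixed 144; total 674.
{A, B, C, D}: C1→D 140, C2→C 32, C3→A 40, C4→D 16, C5→D 48, C6→D 115, C7→B 20, C8→A 18. Service 429; fixed 315; total 744.
No other subset beats 638.

Open A, C and D; minimum total cost 638.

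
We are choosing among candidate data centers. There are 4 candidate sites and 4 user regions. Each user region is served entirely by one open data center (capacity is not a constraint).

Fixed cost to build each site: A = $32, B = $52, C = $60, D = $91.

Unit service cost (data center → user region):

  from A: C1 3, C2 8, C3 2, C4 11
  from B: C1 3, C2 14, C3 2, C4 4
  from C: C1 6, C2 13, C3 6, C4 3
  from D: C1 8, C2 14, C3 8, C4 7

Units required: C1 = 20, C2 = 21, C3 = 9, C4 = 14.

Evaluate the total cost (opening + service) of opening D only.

Each user region is assigned to its cheapest site among the open ones.
{D}: C1→D 8·20=160, C2→D 14·21=294, C3→D 8·9=72, C4→D 7·14=98. Service 624; fixed 91; total 715.

Total cost: 715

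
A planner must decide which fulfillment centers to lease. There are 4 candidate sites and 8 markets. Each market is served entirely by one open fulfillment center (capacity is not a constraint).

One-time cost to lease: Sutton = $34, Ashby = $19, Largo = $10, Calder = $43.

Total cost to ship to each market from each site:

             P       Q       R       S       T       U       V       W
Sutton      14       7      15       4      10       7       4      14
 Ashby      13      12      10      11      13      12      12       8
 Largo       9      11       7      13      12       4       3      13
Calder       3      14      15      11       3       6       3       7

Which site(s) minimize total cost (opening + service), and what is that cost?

For any fixed open set, each market goes to its cheapest open site; total = fixed + service.
{Largo}: P→Largo 9, Q→Largo 11, R→Largo 7, S→Largo 13, T→Largo 12, U→Largo 4, V→Largo 3, W→Largo 13. Service 72; fixed 10; total 82.
{Ashby, Largo}: service 65 + fixed 29 = 94
{Sutton, Largo}: service 57 + fixed 44 = 101
{Sutton, Ashby, Largo, Calder}: service 38 + fixed 106 = 144
No other subset beats 82.

Open Largo only; minimum total cost 82.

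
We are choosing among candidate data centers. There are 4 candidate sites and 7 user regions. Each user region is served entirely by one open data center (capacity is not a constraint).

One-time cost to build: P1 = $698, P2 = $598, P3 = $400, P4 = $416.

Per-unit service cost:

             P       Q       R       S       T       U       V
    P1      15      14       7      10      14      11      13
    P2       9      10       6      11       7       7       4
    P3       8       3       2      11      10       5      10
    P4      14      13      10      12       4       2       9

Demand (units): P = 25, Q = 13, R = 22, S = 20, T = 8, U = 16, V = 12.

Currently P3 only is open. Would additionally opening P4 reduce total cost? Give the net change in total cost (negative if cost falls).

Current service cost with {P3}: 783.
Adding P4: each user region re-picks its cheapest; new service cost 675, saving 108.
Extra fixed cost: 416. Net change = 416 − 108 = 308.
(Totals: 1183 → 1491.)

No — net change +308 (cost rises by 308).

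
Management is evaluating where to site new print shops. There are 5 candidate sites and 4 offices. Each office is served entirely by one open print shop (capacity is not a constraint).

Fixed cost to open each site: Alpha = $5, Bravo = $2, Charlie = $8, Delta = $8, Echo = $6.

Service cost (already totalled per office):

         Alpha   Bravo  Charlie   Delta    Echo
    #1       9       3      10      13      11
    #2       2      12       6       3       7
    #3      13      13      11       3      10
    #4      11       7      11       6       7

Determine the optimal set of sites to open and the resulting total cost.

For any fixed open set, each office goes to its cheapest open site; total = fixed + service.
{Bravo, Delta}: #1→Bravo 3, #2→Delta 3, #3→Delta 3, #4→Delta 6. Service 15; fixed 10; total 25.
{Alpha, Bravo, Delta}: #1→Bravo 3, #2→Alpha 2, #3→Delta 3, #4→Delta 6. Service 14; fixed 15; total 29.
{Bravo, Delta, Echo}: service 15 + fixed 16 = 31
{Alpha, Bravo, Charlie, Delta, Echo}: service 14 + fixed 29 = 43
No other subset beats 25.

Open Bravo and Delta; minimum total cost 25.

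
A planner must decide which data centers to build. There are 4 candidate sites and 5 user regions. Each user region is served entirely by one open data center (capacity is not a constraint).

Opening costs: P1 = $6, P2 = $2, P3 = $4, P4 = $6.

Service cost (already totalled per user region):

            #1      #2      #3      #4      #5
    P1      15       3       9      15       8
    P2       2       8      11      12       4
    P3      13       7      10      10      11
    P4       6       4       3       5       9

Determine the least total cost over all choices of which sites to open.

Minimum total cost: 26

For any fixed open set, each user region goes to its cheapest open site; total = fixed + service.
{P2, P4}: #1→P2 2, #2→P4 4, #3→P4 3, #4→P4 5, #5→P2 4. Service 18; fixed 8; total 26.
{P2, P3, P4}: service 18 + fixed 12 = 30
{P1, P2, P4}: service 17 + fixed 14 = 31
{P1, P2, P3, P4}: #1→P2 2, #2→P1 3, #3→P4 3, #4→P4 5, #5→P2 4. Service 17; fixed 18; total 35.
No other subset beats 26.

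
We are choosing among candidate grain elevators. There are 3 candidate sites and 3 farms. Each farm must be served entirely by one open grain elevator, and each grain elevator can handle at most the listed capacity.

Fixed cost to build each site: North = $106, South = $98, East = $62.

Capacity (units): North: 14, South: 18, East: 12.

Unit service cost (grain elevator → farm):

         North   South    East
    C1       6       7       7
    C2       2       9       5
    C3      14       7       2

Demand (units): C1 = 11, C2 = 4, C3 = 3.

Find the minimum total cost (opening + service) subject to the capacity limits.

Minimum total cost: 232

Open {South}: C1→South 7·11=77, C2→South 9·4=36, C3→South 7·3=21.
Loads: South carries 18/18. Service 134; fixed 98; total 232.
Next best feasible plan costs 260.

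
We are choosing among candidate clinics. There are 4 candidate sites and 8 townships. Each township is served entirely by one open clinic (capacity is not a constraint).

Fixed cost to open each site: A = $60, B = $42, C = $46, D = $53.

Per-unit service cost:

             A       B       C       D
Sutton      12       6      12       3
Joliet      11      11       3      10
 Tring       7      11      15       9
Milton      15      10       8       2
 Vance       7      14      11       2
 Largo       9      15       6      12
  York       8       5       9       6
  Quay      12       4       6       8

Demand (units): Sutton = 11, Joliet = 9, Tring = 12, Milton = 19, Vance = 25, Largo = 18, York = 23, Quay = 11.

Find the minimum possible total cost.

For any fixed open set, each township goes to its cheapest open site; total = fixed + service.
{B, C, D}: Sutton→D 3·11=33, Joliet→C 3·9=27, Tring→D 9·12=108, Milton→D 2·19=38, Vance→D 2·25=50, Largo→C 6·18=108, York→B 5·23=115, Quay→B 4·11=44. Service 523; fixed 141; total 664.
{C, D}: service 568 + fixed 99 = 667
{A, B, C, D}: service 499 + fixed 201 = 700
{B}: Sutton→B 6·11=66, Joliet→B 11·9=99, Tring→B 11·12=132, Milton→B 10·19=190, Vance→B 14·25=350, Largo→B 15·18=270, York→B 5·23=115, Quay→B 4·11=44. Service 1266; fixed 42; total 1308.
(All 15 nonempty subsets were checked; B, C and D is lowest.)

Minimum total cost: 664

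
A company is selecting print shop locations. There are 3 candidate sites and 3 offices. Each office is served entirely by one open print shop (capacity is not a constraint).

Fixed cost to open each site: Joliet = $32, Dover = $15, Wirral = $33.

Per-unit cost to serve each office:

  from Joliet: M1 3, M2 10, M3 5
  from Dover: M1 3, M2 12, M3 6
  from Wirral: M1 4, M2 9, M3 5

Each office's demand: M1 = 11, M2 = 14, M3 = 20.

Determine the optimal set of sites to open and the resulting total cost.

For any fixed open set, each office goes to its cheapest open site; total = fixed + service.
{Wirral}: M1→Wirral 4·11=44, M2→Wirral 9·14=126, M3→Wirral 5·20=100. Service 270; fixed 33; total 303.
{Joliet}: M1→Joliet 3·11=33, M2→Joliet 10·14=140, M3→Joliet 5·20=100. Service 273; fixed 32; total 305.
{Dover, Wirral}: service 259 + fixed 48 = 307
{Joliet, Dover, Wirral}: service 259 + fixed 80 = 339
No other subset beats 303.

Open Wirral only; minimum total cost 303.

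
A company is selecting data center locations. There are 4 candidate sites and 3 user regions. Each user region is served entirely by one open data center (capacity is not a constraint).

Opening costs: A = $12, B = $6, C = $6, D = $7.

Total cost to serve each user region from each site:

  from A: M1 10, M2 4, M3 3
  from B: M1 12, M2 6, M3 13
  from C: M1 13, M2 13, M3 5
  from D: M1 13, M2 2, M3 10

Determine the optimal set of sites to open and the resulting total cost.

For any fixed open set, each user region goes to its cheapest open site; total = fixed + service.
{A}: M1→A 10, M2→A 4, M3→A 3. Service 17; fixed 12; total 29.
{D}: service 25 + fixed 7 = 32
{C, D}: M1→C 13, M2→D 2, M3→C 5. Service 20; fixed 13; total 33.
{A, B, C, D}: M1→A 10, M2→D 2, M3→A 3. Service 15; fixed 31; total 46.
No other subset beats 29.

Open A only; minimum total cost 29.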